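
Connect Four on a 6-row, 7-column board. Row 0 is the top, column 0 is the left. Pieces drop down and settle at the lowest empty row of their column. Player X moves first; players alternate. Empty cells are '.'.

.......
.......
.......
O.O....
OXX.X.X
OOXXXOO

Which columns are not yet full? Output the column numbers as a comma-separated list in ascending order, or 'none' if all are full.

Answer: 0,1,2,3,4,5,6

Derivation:
col 0: top cell = '.' → open
col 1: top cell = '.' → open
col 2: top cell = '.' → open
col 3: top cell = '.' → open
col 4: top cell = '.' → open
col 5: top cell = '.' → open
col 6: top cell = '.' → open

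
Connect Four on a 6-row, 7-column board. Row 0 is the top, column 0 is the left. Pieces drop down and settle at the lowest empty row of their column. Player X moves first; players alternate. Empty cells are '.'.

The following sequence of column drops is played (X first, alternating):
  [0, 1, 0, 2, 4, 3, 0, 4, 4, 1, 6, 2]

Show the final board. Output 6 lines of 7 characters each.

Move 1: X drops in col 0, lands at row 5
Move 2: O drops in col 1, lands at row 5
Move 3: X drops in col 0, lands at row 4
Move 4: O drops in col 2, lands at row 5
Move 5: X drops in col 4, lands at row 5
Move 6: O drops in col 3, lands at row 5
Move 7: X drops in col 0, lands at row 3
Move 8: O drops in col 4, lands at row 4
Move 9: X drops in col 4, lands at row 3
Move 10: O drops in col 1, lands at row 4
Move 11: X drops in col 6, lands at row 5
Move 12: O drops in col 2, lands at row 4

Answer: .......
.......
.......
X...X..
XOO.O..
XOOOX.X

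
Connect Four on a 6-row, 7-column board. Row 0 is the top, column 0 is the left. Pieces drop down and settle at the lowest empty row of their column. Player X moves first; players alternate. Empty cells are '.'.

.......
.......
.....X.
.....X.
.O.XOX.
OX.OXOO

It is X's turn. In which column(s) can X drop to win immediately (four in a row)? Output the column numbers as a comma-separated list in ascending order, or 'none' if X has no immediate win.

Answer: 5

Derivation:
col 0: drop X → no win
col 1: drop X → no win
col 2: drop X → no win
col 3: drop X → no win
col 4: drop X → no win
col 5: drop X → WIN!
col 6: drop X → no win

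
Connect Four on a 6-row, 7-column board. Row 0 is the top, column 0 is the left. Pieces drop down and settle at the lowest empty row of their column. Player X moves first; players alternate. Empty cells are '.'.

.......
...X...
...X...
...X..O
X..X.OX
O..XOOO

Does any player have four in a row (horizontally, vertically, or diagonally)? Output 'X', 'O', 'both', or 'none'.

X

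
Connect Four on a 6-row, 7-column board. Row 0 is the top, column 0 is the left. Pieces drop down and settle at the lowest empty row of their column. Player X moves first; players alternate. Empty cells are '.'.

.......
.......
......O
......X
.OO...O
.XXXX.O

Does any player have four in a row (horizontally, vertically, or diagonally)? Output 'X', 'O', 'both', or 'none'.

X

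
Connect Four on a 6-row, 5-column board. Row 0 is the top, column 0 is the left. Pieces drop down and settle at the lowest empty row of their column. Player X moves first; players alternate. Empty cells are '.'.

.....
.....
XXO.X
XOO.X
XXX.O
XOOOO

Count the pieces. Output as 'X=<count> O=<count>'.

X=9 O=8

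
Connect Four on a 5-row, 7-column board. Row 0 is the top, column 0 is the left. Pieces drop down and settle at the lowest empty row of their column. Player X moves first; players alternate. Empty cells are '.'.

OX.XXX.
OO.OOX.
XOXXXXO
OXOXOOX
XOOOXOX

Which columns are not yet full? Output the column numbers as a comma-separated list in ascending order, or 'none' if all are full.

col 0: top cell = 'O' → FULL
col 1: top cell = 'X' → FULL
col 2: top cell = '.' → open
col 3: top cell = 'X' → FULL
col 4: top cell = 'X' → FULL
col 5: top cell = 'X' → FULL
col 6: top cell = '.' → open

Answer: 2,6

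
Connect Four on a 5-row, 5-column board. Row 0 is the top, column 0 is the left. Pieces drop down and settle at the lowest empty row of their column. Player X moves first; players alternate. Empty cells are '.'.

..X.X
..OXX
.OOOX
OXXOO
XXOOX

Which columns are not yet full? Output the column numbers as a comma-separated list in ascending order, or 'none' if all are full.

Answer: 0,1,3

Derivation:
col 0: top cell = '.' → open
col 1: top cell = '.' → open
col 2: top cell = 'X' → FULL
col 3: top cell = '.' → open
col 4: top cell = 'X' → FULL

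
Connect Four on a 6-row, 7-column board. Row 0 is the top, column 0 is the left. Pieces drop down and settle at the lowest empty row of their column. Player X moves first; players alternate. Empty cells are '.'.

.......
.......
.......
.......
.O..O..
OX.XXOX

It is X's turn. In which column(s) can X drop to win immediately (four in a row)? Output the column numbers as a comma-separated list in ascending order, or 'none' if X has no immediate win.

Answer: 2

Derivation:
col 0: drop X → no win
col 1: drop X → no win
col 2: drop X → WIN!
col 3: drop X → no win
col 4: drop X → no win
col 5: drop X → no win
col 6: drop X → no win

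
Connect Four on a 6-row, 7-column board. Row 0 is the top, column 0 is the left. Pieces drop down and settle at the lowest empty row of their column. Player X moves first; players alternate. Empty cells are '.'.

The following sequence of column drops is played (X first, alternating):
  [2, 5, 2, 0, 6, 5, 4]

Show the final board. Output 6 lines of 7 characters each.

Move 1: X drops in col 2, lands at row 5
Move 2: O drops in col 5, lands at row 5
Move 3: X drops in col 2, lands at row 4
Move 4: O drops in col 0, lands at row 5
Move 5: X drops in col 6, lands at row 5
Move 6: O drops in col 5, lands at row 4
Move 7: X drops in col 4, lands at row 5

Answer: .......
.......
.......
.......
..X..O.
O.X.XOX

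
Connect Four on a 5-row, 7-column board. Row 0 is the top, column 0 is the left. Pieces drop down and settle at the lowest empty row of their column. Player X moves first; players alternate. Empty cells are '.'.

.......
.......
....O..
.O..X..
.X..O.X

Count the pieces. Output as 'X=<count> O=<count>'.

X=3 O=3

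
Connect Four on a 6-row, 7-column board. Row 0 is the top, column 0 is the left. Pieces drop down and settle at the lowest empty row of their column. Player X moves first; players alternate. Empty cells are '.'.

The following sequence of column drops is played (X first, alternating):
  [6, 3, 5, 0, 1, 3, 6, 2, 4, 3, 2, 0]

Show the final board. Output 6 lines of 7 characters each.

Move 1: X drops in col 6, lands at row 5
Move 2: O drops in col 3, lands at row 5
Move 3: X drops in col 5, lands at row 5
Move 4: O drops in col 0, lands at row 5
Move 5: X drops in col 1, lands at row 5
Move 6: O drops in col 3, lands at row 4
Move 7: X drops in col 6, lands at row 4
Move 8: O drops in col 2, lands at row 5
Move 9: X drops in col 4, lands at row 5
Move 10: O drops in col 3, lands at row 3
Move 11: X drops in col 2, lands at row 4
Move 12: O drops in col 0, lands at row 4

Answer: .......
.......
.......
...O...
O.XO..X
OXOOXXX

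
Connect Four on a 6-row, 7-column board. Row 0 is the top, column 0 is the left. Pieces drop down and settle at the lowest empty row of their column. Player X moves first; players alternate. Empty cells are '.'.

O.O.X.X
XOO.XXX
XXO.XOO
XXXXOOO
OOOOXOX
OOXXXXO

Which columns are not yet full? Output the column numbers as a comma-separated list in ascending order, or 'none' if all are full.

Answer: 1,3,5

Derivation:
col 0: top cell = 'O' → FULL
col 1: top cell = '.' → open
col 2: top cell = 'O' → FULL
col 3: top cell = '.' → open
col 4: top cell = 'X' → FULL
col 5: top cell = '.' → open
col 6: top cell = 'X' → FULL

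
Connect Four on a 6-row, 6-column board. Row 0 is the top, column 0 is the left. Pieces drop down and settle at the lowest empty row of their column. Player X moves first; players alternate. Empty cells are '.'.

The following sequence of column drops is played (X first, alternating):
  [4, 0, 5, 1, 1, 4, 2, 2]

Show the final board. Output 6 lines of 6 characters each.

Move 1: X drops in col 4, lands at row 5
Move 2: O drops in col 0, lands at row 5
Move 3: X drops in col 5, lands at row 5
Move 4: O drops in col 1, lands at row 5
Move 5: X drops in col 1, lands at row 4
Move 6: O drops in col 4, lands at row 4
Move 7: X drops in col 2, lands at row 5
Move 8: O drops in col 2, lands at row 4

Answer: ......
......
......
......
.XO.O.
OOX.XX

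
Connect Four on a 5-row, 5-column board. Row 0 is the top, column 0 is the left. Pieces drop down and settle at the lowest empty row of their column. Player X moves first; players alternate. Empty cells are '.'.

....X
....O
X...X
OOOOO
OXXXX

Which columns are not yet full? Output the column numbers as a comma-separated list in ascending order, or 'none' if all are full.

col 0: top cell = '.' → open
col 1: top cell = '.' → open
col 2: top cell = '.' → open
col 3: top cell = '.' → open
col 4: top cell = 'X' → FULL

Answer: 0,1,2,3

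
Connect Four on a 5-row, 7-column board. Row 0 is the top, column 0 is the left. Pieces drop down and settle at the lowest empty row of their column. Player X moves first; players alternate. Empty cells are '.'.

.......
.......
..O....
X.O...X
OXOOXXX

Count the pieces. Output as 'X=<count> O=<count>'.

X=6 O=5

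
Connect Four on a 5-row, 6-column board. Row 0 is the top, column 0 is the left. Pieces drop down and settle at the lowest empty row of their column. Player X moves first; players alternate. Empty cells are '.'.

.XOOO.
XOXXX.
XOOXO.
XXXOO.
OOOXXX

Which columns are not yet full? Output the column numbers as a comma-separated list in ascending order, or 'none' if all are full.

col 0: top cell = '.' → open
col 1: top cell = 'X' → FULL
col 2: top cell = 'O' → FULL
col 3: top cell = 'O' → FULL
col 4: top cell = 'O' → FULL
col 5: top cell = '.' → open

Answer: 0,5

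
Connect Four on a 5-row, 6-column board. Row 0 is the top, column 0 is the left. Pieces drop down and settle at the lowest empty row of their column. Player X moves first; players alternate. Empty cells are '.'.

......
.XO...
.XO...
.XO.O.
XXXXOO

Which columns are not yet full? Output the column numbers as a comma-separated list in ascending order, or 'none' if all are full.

Answer: 0,1,2,3,4,5

Derivation:
col 0: top cell = '.' → open
col 1: top cell = '.' → open
col 2: top cell = '.' → open
col 3: top cell = '.' → open
col 4: top cell = '.' → open
col 5: top cell = '.' → open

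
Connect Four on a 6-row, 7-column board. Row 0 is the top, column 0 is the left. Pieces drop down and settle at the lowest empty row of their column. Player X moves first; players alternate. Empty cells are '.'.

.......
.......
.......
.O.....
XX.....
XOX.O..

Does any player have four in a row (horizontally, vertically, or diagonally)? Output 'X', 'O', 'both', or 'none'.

none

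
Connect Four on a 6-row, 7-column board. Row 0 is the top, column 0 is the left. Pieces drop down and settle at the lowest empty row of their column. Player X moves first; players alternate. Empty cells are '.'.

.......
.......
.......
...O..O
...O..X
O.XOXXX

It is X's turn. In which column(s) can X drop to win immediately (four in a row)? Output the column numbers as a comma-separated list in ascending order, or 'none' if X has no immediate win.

Answer: none

Derivation:
col 0: drop X → no win
col 1: drop X → no win
col 2: drop X → no win
col 3: drop X → no win
col 4: drop X → no win
col 5: drop X → no win
col 6: drop X → no win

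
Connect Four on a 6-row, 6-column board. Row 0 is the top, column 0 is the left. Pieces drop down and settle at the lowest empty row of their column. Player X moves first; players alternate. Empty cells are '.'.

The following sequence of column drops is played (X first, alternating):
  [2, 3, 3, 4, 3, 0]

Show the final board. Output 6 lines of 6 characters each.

Move 1: X drops in col 2, lands at row 5
Move 2: O drops in col 3, lands at row 5
Move 3: X drops in col 3, lands at row 4
Move 4: O drops in col 4, lands at row 5
Move 5: X drops in col 3, lands at row 3
Move 6: O drops in col 0, lands at row 5

Answer: ......
......
......
...X..
...X..
O.XOO.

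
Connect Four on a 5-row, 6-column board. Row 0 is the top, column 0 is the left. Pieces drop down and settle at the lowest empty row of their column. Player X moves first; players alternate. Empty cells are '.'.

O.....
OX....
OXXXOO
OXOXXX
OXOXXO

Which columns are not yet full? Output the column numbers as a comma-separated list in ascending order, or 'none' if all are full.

Answer: 1,2,3,4,5

Derivation:
col 0: top cell = 'O' → FULL
col 1: top cell = '.' → open
col 2: top cell = '.' → open
col 3: top cell = '.' → open
col 4: top cell = '.' → open
col 5: top cell = '.' → open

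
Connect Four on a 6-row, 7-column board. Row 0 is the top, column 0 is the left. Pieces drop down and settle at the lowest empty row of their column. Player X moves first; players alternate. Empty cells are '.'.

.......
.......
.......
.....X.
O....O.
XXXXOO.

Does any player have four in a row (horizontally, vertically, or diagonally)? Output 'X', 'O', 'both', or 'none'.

X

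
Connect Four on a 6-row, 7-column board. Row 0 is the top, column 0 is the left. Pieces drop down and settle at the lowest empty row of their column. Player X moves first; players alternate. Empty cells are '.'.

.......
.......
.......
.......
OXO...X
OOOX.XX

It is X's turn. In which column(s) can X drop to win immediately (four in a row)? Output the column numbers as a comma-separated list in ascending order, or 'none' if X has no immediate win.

col 0: drop X → no win
col 1: drop X → no win
col 2: drop X → no win
col 3: drop X → no win
col 4: drop X → WIN!
col 5: drop X → no win
col 6: drop X → no win

Answer: 4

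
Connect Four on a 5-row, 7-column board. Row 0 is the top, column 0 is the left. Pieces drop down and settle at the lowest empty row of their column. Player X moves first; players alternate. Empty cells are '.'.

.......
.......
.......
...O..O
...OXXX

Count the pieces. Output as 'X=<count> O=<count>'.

X=3 O=3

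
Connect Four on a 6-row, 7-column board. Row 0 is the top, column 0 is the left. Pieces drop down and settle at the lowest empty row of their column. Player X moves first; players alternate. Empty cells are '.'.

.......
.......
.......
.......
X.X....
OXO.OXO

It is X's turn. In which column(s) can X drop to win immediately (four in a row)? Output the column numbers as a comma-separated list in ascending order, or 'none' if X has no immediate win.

Answer: none

Derivation:
col 0: drop X → no win
col 1: drop X → no win
col 2: drop X → no win
col 3: drop X → no win
col 4: drop X → no win
col 5: drop X → no win
col 6: drop X → no win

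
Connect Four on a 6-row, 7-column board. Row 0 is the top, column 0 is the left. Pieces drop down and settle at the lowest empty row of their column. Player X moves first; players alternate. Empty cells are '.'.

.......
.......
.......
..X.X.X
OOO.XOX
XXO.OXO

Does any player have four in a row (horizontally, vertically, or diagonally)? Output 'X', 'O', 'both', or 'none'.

none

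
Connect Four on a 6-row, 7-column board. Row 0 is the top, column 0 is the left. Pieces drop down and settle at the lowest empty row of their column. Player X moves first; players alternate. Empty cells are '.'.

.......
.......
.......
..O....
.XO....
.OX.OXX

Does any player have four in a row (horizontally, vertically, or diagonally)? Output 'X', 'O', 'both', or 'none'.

none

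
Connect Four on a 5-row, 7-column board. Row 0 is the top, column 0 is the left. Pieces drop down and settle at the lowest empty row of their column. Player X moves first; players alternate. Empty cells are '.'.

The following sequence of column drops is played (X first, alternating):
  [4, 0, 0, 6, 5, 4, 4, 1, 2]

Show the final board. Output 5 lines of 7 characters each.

Move 1: X drops in col 4, lands at row 4
Move 2: O drops in col 0, lands at row 4
Move 3: X drops in col 0, lands at row 3
Move 4: O drops in col 6, lands at row 4
Move 5: X drops in col 5, lands at row 4
Move 6: O drops in col 4, lands at row 3
Move 7: X drops in col 4, lands at row 2
Move 8: O drops in col 1, lands at row 4
Move 9: X drops in col 2, lands at row 4

Answer: .......
.......
....X..
X...O..
OOX.XXO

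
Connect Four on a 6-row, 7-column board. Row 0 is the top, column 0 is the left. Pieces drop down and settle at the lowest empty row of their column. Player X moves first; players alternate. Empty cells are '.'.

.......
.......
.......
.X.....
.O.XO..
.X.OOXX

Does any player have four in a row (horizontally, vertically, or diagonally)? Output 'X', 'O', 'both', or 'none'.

none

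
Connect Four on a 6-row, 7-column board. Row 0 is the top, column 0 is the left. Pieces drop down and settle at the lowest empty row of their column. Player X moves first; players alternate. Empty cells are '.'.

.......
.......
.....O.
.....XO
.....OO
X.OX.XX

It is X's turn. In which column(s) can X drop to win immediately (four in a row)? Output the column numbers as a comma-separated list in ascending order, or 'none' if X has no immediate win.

Answer: 4

Derivation:
col 0: drop X → no win
col 1: drop X → no win
col 2: drop X → no win
col 3: drop X → no win
col 4: drop X → WIN!
col 5: drop X → no win
col 6: drop X → no win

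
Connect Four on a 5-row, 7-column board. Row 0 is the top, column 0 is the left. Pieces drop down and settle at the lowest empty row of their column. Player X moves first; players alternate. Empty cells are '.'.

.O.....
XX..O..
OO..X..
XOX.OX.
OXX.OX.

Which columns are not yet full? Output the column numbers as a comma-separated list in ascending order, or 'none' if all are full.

Answer: 0,2,3,4,5,6

Derivation:
col 0: top cell = '.' → open
col 1: top cell = 'O' → FULL
col 2: top cell = '.' → open
col 3: top cell = '.' → open
col 4: top cell = '.' → open
col 5: top cell = '.' → open
col 6: top cell = '.' → open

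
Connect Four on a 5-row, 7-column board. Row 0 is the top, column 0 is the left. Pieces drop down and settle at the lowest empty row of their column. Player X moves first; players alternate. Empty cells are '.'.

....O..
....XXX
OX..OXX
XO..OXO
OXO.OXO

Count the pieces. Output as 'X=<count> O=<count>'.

X=10 O=10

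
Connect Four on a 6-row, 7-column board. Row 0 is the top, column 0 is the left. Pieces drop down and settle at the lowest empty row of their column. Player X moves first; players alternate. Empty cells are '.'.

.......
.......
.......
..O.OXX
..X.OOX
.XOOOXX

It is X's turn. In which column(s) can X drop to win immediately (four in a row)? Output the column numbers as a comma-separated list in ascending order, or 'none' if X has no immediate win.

col 0: drop X → no win
col 1: drop X → no win
col 2: drop X → no win
col 3: drop X → no win
col 4: drop X → no win
col 5: drop X → no win
col 6: drop X → WIN!

Answer: 6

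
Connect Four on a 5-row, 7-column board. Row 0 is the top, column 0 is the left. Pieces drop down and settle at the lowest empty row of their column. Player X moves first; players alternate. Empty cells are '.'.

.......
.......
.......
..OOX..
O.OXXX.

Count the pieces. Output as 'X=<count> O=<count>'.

X=4 O=4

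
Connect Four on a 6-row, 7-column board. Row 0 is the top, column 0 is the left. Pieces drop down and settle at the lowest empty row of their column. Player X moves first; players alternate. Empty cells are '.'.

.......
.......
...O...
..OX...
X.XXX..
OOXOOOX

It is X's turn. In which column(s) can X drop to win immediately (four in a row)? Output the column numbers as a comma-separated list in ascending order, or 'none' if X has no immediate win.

Answer: 1,5

Derivation:
col 0: drop X → no win
col 1: drop X → WIN!
col 2: drop X → no win
col 3: drop X → no win
col 4: drop X → no win
col 5: drop X → WIN!
col 6: drop X → no win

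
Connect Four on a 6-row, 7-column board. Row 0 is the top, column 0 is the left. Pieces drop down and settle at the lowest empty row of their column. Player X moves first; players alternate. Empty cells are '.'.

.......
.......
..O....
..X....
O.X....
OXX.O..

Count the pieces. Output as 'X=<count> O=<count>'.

X=4 O=4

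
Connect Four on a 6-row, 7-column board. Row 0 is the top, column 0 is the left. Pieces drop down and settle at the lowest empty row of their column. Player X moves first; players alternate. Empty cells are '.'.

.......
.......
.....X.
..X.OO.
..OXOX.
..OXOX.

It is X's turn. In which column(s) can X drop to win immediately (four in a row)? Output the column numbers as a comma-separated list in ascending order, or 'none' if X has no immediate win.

Answer: none

Derivation:
col 0: drop X → no win
col 1: drop X → no win
col 2: drop X → no win
col 3: drop X → no win
col 4: drop X → no win
col 5: drop X → no win
col 6: drop X → no win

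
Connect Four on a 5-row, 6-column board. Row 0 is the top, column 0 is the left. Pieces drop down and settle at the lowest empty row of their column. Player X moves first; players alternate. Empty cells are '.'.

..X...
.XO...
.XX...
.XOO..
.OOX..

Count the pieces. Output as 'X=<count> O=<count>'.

X=6 O=5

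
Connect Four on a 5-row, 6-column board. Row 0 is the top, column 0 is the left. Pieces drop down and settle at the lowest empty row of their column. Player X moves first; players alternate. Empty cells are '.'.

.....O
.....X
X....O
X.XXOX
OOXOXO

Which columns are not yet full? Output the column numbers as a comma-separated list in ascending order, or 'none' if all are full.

col 0: top cell = '.' → open
col 1: top cell = '.' → open
col 2: top cell = '.' → open
col 3: top cell = '.' → open
col 4: top cell = '.' → open
col 5: top cell = 'O' → FULL

Answer: 0,1,2,3,4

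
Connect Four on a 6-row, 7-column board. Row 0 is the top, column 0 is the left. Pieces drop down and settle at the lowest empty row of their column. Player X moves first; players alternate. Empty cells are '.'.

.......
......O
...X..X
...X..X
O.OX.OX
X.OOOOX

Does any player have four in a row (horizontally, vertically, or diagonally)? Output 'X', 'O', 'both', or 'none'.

both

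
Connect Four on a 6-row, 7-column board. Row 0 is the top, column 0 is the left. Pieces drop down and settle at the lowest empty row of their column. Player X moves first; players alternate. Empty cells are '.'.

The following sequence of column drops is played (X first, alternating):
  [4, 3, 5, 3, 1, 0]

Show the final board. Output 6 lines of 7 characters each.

Move 1: X drops in col 4, lands at row 5
Move 2: O drops in col 3, lands at row 5
Move 3: X drops in col 5, lands at row 5
Move 4: O drops in col 3, lands at row 4
Move 5: X drops in col 1, lands at row 5
Move 6: O drops in col 0, lands at row 5

Answer: .......
.......
.......
.......
...O...
OX.OXX.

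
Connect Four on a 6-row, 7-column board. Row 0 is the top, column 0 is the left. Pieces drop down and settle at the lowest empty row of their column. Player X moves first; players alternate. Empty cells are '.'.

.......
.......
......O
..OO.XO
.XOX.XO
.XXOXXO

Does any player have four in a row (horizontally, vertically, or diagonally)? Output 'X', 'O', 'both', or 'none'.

O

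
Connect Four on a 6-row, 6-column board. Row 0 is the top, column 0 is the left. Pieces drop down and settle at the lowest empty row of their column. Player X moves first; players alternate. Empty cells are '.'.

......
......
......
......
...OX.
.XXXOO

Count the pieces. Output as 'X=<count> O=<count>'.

X=4 O=3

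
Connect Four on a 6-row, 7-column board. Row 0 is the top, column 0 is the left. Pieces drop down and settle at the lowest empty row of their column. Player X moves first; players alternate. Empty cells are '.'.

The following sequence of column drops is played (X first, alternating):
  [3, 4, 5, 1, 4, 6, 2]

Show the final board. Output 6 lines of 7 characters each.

Answer: .......
.......
.......
.......
....X..
.OXXOXO

Derivation:
Move 1: X drops in col 3, lands at row 5
Move 2: O drops in col 4, lands at row 5
Move 3: X drops in col 5, lands at row 5
Move 4: O drops in col 1, lands at row 5
Move 5: X drops in col 4, lands at row 4
Move 6: O drops in col 6, lands at row 5
Move 7: X drops in col 2, lands at row 5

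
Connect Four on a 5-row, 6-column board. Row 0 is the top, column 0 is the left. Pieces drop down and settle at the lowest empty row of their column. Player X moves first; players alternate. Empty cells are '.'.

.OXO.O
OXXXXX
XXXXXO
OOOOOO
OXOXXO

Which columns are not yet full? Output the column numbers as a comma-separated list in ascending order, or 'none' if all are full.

col 0: top cell = '.' → open
col 1: top cell = 'O' → FULL
col 2: top cell = 'X' → FULL
col 3: top cell = 'O' → FULL
col 4: top cell = '.' → open
col 5: top cell = 'O' → FULL

Answer: 0,4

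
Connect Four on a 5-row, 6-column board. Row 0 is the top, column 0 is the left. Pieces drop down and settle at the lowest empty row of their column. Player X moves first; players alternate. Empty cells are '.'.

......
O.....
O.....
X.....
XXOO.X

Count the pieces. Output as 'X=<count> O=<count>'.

X=4 O=4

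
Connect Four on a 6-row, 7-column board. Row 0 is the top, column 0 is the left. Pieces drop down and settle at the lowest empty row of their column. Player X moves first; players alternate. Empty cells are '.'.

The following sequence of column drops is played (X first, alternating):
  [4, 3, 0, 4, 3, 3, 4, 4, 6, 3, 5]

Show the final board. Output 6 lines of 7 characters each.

Answer: .......
.......
...OO..
...OX..
...XO..
X..OXXX

Derivation:
Move 1: X drops in col 4, lands at row 5
Move 2: O drops in col 3, lands at row 5
Move 3: X drops in col 0, lands at row 5
Move 4: O drops in col 4, lands at row 4
Move 5: X drops in col 3, lands at row 4
Move 6: O drops in col 3, lands at row 3
Move 7: X drops in col 4, lands at row 3
Move 8: O drops in col 4, lands at row 2
Move 9: X drops in col 6, lands at row 5
Move 10: O drops in col 3, lands at row 2
Move 11: X drops in col 5, lands at row 5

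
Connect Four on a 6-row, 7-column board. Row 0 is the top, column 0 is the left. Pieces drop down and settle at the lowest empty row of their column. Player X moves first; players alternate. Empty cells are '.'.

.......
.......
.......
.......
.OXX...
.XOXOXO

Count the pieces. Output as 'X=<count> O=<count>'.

X=5 O=4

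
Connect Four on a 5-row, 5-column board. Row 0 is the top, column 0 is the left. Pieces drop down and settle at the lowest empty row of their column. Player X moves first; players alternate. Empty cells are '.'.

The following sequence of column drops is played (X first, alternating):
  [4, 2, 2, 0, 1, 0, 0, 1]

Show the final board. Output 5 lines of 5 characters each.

Move 1: X drops in col 4, lands at row 4
Move 2: O drops in col 2, lands at row 4
Move 3: X drops in col 2, lands at row 3
Move 4: O drops in col 0, lands at row 4
Move 5: X drops in col 1, lands at row 4
Move 6: O drops in col 0, lands at row 3
Move 7: X drops in col 0, lands at row 2
Move 8: O drops in col 1, lands at row 3

Answer: .....
.....
X....
OOX..
OXO.X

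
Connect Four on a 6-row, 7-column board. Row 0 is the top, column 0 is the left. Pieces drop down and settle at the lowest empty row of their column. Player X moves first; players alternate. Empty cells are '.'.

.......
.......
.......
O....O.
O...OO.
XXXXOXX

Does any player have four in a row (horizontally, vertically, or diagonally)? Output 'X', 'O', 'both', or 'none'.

X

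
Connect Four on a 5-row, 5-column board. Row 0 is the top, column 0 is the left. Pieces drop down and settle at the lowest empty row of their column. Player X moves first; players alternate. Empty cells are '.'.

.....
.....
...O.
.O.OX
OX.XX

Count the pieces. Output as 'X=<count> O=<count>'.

X=4 O=4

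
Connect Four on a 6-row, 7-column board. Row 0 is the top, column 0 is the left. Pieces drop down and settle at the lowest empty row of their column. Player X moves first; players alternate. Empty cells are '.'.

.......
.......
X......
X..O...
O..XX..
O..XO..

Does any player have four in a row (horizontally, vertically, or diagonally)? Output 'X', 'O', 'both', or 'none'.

none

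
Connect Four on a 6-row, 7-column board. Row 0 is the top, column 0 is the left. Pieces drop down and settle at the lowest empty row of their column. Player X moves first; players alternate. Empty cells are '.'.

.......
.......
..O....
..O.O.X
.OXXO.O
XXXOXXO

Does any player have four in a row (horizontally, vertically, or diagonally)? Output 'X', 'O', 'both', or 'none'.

none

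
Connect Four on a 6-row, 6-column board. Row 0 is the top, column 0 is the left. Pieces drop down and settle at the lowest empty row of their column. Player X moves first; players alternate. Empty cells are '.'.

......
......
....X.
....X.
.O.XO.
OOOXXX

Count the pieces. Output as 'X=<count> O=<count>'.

X=6 O=5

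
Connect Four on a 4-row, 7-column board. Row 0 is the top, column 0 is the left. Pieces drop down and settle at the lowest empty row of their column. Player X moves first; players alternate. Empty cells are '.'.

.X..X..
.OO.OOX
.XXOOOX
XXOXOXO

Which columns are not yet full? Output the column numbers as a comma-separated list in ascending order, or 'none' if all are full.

Answer: 0,2,3,5,6

Derivation:
col 0: top cell = '.' → open
col 1: top cell = 'X' → FULL
col 2: top cell = '.' → open
col 3: top cell = '.' → open
col 4: top cell = 'X' → FULL
col 5: top cell = '.' → open
col 6: top cell = '.' → open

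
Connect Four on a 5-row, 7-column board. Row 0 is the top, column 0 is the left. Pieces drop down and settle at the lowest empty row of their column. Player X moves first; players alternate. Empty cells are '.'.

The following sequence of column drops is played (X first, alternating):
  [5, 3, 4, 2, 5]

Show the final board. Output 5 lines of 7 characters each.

Move 1: X drops in col 5, lands at row 4
Move 2: O drops in col 3, lands at row 4
Move 3: X drops in col 4, lands at row 4
Move 4: O drops in col 2, lands at row 4
Move 5: X drops in col 5, lands at row 3

Answer: .......
.......
.......
.....X.
..OOXX.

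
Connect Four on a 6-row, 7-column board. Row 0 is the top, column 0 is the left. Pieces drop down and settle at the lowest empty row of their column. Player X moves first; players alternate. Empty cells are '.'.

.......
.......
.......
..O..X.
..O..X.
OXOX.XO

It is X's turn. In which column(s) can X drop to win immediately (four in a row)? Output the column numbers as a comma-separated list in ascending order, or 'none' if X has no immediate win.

col 0: drop X → no win
col 1: drop X → no win
col 2: drop X → no win
col 3: drop X → no win
col 4: drop X → no win
col 5: drop X → WIN!
col 6: drop X → no win

Answer: 5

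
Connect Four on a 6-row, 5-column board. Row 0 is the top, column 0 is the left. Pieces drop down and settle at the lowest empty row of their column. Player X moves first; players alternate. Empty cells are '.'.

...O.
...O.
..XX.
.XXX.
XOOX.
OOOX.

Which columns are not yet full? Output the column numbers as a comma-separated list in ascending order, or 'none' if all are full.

Answer: 0,1,2,4

Derivation:
col 0: top cell = '.' → open
col 1: top cell = '.' → open
col 2: top cell = '.' → open
col 3: top cell = 'O' → FULL
col 4: top cell = '.' → open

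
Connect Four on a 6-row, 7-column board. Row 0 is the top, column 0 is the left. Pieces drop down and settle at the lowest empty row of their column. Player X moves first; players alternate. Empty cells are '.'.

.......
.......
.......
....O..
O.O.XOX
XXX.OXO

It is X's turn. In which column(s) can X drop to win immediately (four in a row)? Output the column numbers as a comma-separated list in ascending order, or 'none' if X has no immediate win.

col 0: drop X → no win
col 1: drop X → no win
col 2: drop X → no win
col 3: drop X → WIN!
col 4: drop X → no win
col 5: drop X → no win
col 6: drop X → no win

Answer: 3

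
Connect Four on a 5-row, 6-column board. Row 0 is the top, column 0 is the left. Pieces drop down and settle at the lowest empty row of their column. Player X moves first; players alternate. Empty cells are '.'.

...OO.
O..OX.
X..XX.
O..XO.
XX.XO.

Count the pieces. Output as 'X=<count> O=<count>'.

X=8 O=7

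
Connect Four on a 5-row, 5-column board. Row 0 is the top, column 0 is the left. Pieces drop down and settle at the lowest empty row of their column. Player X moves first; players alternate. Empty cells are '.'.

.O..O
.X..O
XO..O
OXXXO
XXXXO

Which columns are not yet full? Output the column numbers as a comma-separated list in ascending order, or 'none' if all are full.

Answer: 0,2,3

Derivation:
col 0: top cell = '.' → open
col 1: top cell = 'O' → FULL
col 2: top cell = '.' → open
col 3: top cell = '.' → open
col 4: top cell = 'O' → FULL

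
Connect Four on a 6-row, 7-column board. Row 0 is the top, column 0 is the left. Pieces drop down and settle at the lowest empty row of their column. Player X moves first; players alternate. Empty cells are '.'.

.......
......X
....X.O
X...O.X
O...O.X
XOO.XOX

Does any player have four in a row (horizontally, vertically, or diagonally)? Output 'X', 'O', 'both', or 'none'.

none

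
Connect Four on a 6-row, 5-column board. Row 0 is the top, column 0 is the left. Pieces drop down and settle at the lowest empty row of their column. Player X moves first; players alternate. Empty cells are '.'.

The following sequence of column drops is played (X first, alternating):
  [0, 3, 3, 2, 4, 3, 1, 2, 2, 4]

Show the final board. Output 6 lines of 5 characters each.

Answer: .....
.....
.....
..XO.
..OXO
XXOOX

Derivation:
Move 1: X drops in col 0, lands at row 5
Move 2: O drops in col 3, lands at row 5
Move 3: X drops in col 3, lands at row 4
Move 4: O drops in col 2, lands at row 5
Move 5: X drops in col 4, lands at row 5
Move 6: O drops in col 3, lands at row 3
Move 7: X drops in col 1, lands at row 5
Move 8: O drops in col 2, lands at row 4
Move 9: X drops in col 2, lands at row 3
Move 10: O drops in col 4, lands at row 4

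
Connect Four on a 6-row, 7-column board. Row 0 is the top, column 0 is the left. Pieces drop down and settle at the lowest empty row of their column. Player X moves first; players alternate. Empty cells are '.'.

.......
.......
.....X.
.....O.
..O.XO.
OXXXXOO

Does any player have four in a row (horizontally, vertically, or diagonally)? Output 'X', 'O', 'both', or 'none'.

X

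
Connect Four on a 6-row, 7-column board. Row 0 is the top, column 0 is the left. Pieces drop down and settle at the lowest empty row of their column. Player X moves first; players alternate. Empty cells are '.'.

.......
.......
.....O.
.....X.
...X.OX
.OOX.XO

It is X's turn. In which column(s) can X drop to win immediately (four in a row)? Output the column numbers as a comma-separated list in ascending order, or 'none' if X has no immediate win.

col 0: drop X → no win
col 1: drop X → no win
col 2: drop X → no win
col 3: drop X → no win
col 4: drop X → no win
col 5: drop X → no win
col 6: drop X → no win

Answer: none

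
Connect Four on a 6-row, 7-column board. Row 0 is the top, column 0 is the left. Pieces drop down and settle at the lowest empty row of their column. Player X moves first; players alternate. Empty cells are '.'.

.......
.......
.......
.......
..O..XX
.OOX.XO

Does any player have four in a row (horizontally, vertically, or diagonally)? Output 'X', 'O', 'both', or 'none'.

none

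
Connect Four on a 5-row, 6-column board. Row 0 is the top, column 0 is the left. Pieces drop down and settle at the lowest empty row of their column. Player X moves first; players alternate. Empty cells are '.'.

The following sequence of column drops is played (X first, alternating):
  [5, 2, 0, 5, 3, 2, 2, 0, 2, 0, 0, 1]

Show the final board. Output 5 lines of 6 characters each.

Move 1: X drops in col 5, lands at row 4
Move 2: O drops in col 2, lands at row 4
Move 3: X drops in col 0, lands at row 4
Move 4: O drops in col 5, lands at row 3
Move 5: X drops in col 3, lands at row 4
Move 6: O drops in col 2, lands at row 3
Move 7: X drops in col 2, lands at row 2
Move 8: O drops in col 0, lands at row 3
Move 9: X drops in col 2, lands at row 1
Move 10: O drops in col 0, lands at row 2
Move 11: X drops in col 0, lands at row 1
Move 12: O drops in col 1, lands at row 4

Answer: ......
X.X...
O.X...
O.O..O
XOOX.X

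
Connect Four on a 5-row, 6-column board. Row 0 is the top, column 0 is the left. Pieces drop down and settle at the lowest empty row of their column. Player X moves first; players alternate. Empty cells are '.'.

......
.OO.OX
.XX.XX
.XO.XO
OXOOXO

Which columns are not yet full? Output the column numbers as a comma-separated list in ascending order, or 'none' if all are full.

Answer: 0,1,2,3,4,5

Derivation:
col 0: top cell = '.' → open
col 1: top cell = '.' → open
col 2: top cell = '.' → open
col 3: top cell = '.' → open
col 4: top cell = '.' → open
col 5: top cell = '.' → open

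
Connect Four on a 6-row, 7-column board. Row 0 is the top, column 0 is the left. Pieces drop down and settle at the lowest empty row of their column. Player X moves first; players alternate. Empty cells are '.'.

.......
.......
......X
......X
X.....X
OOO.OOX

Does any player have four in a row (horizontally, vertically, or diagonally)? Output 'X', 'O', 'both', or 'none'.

X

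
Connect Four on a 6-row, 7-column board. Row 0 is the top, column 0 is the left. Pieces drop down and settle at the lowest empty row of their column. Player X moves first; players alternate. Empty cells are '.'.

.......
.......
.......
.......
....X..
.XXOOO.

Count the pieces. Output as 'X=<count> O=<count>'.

X=3 O=3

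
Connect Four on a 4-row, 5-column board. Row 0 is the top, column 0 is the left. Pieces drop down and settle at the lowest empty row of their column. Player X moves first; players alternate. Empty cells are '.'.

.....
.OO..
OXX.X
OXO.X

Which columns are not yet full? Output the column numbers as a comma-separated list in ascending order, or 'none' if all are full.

Answer: 0,1,2,3,4

Derivation:
col 0: top cell = '.' → open
col 1: top cell = '.' → open
col 2: top cell = '.' → open
col 3: top cell = '.' → open
col 4: top cell = '.' → open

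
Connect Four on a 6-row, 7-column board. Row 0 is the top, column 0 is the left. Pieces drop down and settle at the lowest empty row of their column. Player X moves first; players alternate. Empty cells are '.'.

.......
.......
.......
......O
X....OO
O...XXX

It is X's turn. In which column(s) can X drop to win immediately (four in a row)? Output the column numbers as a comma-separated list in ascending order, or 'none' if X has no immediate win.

Answer: 3

Derivation:
col 0: drop X → no win
col 1: drop X → no win
col 2: drop X → no win
col 3: drop X → WIN!
col 4: drop X → no win
col 5: drop X → no win
col 6: drop X → no win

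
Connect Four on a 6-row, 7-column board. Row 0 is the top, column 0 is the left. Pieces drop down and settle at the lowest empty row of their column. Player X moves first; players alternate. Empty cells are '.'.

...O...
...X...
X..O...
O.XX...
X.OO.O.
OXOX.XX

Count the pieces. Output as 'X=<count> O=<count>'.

X=9 O=8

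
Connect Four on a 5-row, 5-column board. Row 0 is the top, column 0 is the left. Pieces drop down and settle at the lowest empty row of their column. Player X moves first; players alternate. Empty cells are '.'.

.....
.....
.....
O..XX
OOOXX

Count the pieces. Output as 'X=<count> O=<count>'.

X=4 O=4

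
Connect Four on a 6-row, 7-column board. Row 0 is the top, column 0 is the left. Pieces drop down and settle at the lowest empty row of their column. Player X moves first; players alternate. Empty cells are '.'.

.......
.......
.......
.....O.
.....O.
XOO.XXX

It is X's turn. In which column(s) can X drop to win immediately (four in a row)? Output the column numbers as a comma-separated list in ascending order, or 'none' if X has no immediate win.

col 0: drop X → no win
col 1: drop X → no win
col 2: drop X → no win
col 3: drop X → WIN!
col 4: drop X → no win
col 5: drop X → no win
col 6: drop X → no win

Answer: 3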